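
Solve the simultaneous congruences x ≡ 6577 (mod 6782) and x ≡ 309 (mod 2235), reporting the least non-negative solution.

Write x = 6577 + 6782·k. Then 6782·k ≡ 309 − 6577 ≡ 437 (mod 2235).
Need 6782⁻¹ mod 2235. Extended Euclid on (2235, 77):
2235 = 29·77 + 2
77 = 38·2 + 1
2 = 2·1 + 0
Back-substitute:
1 = 77 − 38·2
1 = −38·2235 + 1103·77
6782⁻¹ ≡ 1103 (mod 2235), so k ≡ 1103·437 ≡ 1486 (mod 2235).
x = 6577 + 6782·1486 = 10084629.

10084629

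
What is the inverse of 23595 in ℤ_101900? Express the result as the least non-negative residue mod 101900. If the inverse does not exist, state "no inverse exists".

no inverse exists

Euclidean algorithm on 101900, 23595:
101900 = 4×23595 + 7520
23595 = 3×7520 + 1035
7520 = 7×1035 + 275
1035 = 3×275 + 210
275 = 1×210 + 65
210 = 3×65 + 15
65 = 4×15 + 5
15 = 3×5 + 0
gcd(23595, 101900) = 5 ≠ 1, so 23595 has no multiplicative inverse modulo 101900.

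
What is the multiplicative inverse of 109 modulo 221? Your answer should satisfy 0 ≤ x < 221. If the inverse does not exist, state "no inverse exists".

gcd(221, 109) by repeated division:
221 = 2·109 + 3
109 = 36·3 + 1
3 = 3·1 + 0
Since gcd(109, 221) = 1, back-substitute to write 1 as a combination:
1 = 109 − 36·3
1 = −36·221 + 73·109
So 109·73 ≡ 1 (mod 221).

73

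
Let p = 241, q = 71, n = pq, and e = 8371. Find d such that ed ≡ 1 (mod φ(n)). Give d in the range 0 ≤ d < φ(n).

φ(n) = (p−1)(q−1) = 240·70 = 16800.
Need d with 8371·d ≡ 1 (mod 16800). Apply the extended Euclidean algorithm:
16800 = 2×8371 + 58
8371 = 144×58 + 19
58 = 3×19 + 1
19 = 19×1 + 0
Back-substitute:
1 = 58 − 3·19
1 = −3·8371 + 433·58
1 = 433·16800 − 869·8371
So 8371·(-869) ≡ 1 (mod 16800), hence d ≡ -869 ≡ 15931 (mod 16800).

15931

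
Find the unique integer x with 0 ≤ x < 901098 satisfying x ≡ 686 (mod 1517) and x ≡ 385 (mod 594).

Write x = 686 + 1517·k. Then 1517·k ≡ 385 − 686 ≡ 293 (mod 594).
Need 1517⁻¹ mod 594. Extended Euclid on (594, 329):
594 = 1×329 + 265
329 = 1×265 + 64
265 = 4×64 + 9
64 = 7×9 + 1
9 = 9×1 + 0
Back-substitute:
1 = 64 − 7·9
1 = −7·265 + 29·64
1 = 29·329 − 36·265
1 = −36·594 + 65·329
1517⁻¹ ≡ 65 (mod 594), so k ≡ 65·293 ≡ 37 (mod 594).
x = 686 + 1517·37 = 56815.

56815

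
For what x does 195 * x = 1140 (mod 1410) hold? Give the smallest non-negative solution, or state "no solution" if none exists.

42

First find gcd(195, 1410):
1410 = 7×195 + 45
195 = 4×45 + 15
45 = 3×15 + 0
gcd = 15 and 15 | 1140, so solutions exist. Divide through by 15: 13x ≡ 76 (mod 94).
Now find 13⁻¹ mod 94:
94 = 7·13 + 3
13 = 4·3 + 1
3 = 3·1 + 0
Back-substitute:
1 = 13 − 4·3
1 = −4·94 + 29·13
So 13⁻¹ ≡ 29 (mod 94).
Then x ≡ 29·76 ≡ 42 (mod 94); the smallest non-negative solution is x = 42.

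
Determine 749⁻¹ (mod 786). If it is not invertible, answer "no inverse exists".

701

Apply the Euclidean algorithm to 786 and 749:
786 = 1*749 + 37
749 = 20*37 + 9
37 = 4*9 + 1
9 = 9*1 + 0
The gcd is 1. Working backward:
1 = 37 − 4·9
1 = −4·749 + 81·37
1 = 81·786 − 85·749
Thus 749·(-85) ≡ 1 (mod 786); reducing, -85 mod 786 = 701.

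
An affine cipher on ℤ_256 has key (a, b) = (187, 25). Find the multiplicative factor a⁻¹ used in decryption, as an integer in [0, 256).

Run Euclid on (256, 187):
256 = 1·187 + 69
187 = 2·69 + 49
69 = 1·49 + 20
49 = 2·20 + 9
20 = 2·9 + 2
9 = 4·2 + 1
2 = 2·1 + 0
The gcd is 1. Working backward:
1 = 9 − 4·2
1 = −4·20 + 9·9
1 = 9·49 − 22·20
1 = −22·69 + 31·49
1 = 31·187 − 84·69
1 = −84·256 + 115·187
So 187·115 ≡ 1 (mod 256).

115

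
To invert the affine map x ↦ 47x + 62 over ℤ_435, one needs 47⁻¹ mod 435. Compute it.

398

Extended Euclidean algorithm:
435 = 9×47 + 12
47 = 3×12 + 11
12 = 1×11 + 1
11 = 11×1 + 0
Since gcd(47, 435) = 1, back-substitute to write 1 as a combination:
1 = 12 − 11
1 = −47 + 4·12
1 = 4·435 − 37·47
Thus 47·(-37) ≡ 1 (mod 435); reducing, -37 mod 435 = 398.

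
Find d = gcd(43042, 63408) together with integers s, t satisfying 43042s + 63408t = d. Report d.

Apply Euclid's algorithm to 63408 and 43042:
63408 = 1×43042 + 20366
43042 = 2×20366 + 2310
20366 = 8×2310 + 1886
2310 = 1×1886 + 424
1886 = 4×424 + 190
424 = 2×190 + 44
190 = 4×44 + 14
44 = 3×14 + 2
14 = 7×2 + 0
gcd(43042, 63408) = 2.
Back-substituting:
2 = 44 − 3·14
2 = −3·190 + 13·44
2 = 13·424 − 29·190
2 = −29·1886 + 129·424
2 = 129·2310 − 158·1886
2 = −158·20366 + 1393·2310
2 = 1393·43042 − 2944·20366
2 = −2944·63408 + 4337·43042
So 2 = (-2944)·63408 + (4337)·43042.

2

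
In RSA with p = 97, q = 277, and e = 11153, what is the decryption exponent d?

20849

φ(n) = (p−1)(q−1) = 96·276 = 26496.
Need d with 11153·d ≡ 1 (mod 26496). Apply the extended Euclidean algorithm:
26496 = 2·11153 + 4190
11153 = 2·4190 + 2773
4190 = 1·2773 + 1417
2773 = 1·1417 + 1356
1417 = 1·1356 + 61
1356 = 22·61 + 14
61 = 4·14 + 5
14 = 2·5 + 4
5 = 1·4 + 1
4 = 4·1 + 0
Back-substitute:
1 = 5 − 4
1 = −14 + 3·5
1 = 3·61 − 13·14
1 = −13·1356 + 289·61
1 = 289·1417 − 302·1356
1 = −302·2773 + 591·1417
1 = 591·4190 − 893·2773
1 = −893·11153 + 2377·4190
1 = 2377·26496 − 5647·11153
So 11153·(-5647) ≡ 1 (mod 26496), hence d ≡ -5647 ≡ 20849 (mod 26496).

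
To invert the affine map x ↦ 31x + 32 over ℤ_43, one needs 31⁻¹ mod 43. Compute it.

Extended Euclidean algorithm:
43 = 1·31 + 12
31 = 2·12 + 7
12 = 1·7 + 5
7 = 1·5 + 2
5 = 2·2 + 1
2 = 2·1 + 0
gcd = 1, so the inverse exists. Back-substitute:
1 = 5 − 2·2
1 = −2·7 + 3·5
1 = 3·12 − 5·7
1 = −5·31 + 13·12
1 = 13·43 − 18·31
Thus 31·(-18) ≡ 1 (mod 43); reducing, -18 mod 43 = 25.

25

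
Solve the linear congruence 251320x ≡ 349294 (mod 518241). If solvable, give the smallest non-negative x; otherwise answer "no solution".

First find gcd(251320, 518241):
518241 = 2*251320 + 15601
251320 = 16*15601 + 1704
15601 = 9*1704 + 265
1704 = 6*265 + 114
265 = 2*114 + 37
114 = 3*37 + 3
37 = 12*3 + 1
3 = 3*1 + 0
gcd = 1, so a unique solution mod 518241 exists.
Back-substitute for the Bézout coefficients:
1 = 37 − 12·3
1 = −12·114 + 37·37
1 = 37·265 − 86·114
1 = −86·1704 + 553·265
1 = 553·15601 − 5063·1704
1 = −5063·251320 + 81561·15601
1 = 81561·518241 − 168185·251320
So 251320·(-168185) ≡ 1 (mod 518241), giving 251320⁻¹ ≡ 350056.
x ≡ 251320⁻¹·349294 ≡ 350056·349294 ≡ 233647 (mod 518241).

233647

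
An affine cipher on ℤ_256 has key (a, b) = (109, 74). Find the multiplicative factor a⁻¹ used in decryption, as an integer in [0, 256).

Extended Euclidean algorithm:
256 = 2×109 + 38
109 = 2×38 + 33
38 = 1×33 + 5
33 = 6×5 + 3
5 = 1×3 + 2
3 = 1×2 + 1
2 = 2×1 + 0
Since gcd(109, 256) = 1, back-substitute to write 1 as a combination:
1 = 3 − 2
1 = −5 + 2·3
1 = 2·33 − 13·5
1 = −13·38 + 15·33
1 = 15·109 − 43·38
1 = −43·256 + 101·109
So 109·101 ≡ 1 (mod 256).

101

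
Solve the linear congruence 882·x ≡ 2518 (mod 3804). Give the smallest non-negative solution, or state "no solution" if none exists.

gcd(882, 3804):
3804 = 4*882 + 276
882 = 3*276 + 54
276 = 5*54 + 6
54 = 9*6 + 0
gcd = 6, but 6 ∤ 2518, so the congruence has no solution.

no solution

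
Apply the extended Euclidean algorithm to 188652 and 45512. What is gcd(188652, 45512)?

4

Apply Euclid's algorithm to 188652 and 45512:
188652 = 4×45512 + 6604
45512 = 6×6604 + 5888
6604 = 1×5888 + 716
5888 = 8×716 + 160
716 = 4×160 + 76
160 = 2×76 + 8
76 = 9×8 + 4
8 = 2×4 + 0
gcd(188652, 45512) = 4.
Back-substituting:
4 = 76 − 9·8
4 = −9·160 + 19·76
4 = 19·716 − 85·160
4 = −85·5888 + 699·716
4 = 699·6604 − 784·5888
4 = −784·45512 + 5403·6604
4 = 5403·188652 − 22396·45512
So 4 = (5403)·188652 + (-22396)·45512.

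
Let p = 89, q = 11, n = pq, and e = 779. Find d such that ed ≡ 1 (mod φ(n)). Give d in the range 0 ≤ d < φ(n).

φ(n) = (p−1)(q−1) = 88·10 = 880.
Need d with 779·d ≡ 1 (mod 880). Apply the extended Euclidean algorithm:
880 = 1·779 + 101
779 = 7·101 + 72
101 = 1·72 + 29
72 = 2·29 + 14
29 = 2·14 + 1
14 = 14·1 + 0
Back-substitute:
1 = 29 − 2·14
1 = −2·72 + 5·29
1 = 5·101 − 7·72
1 = −7·779 + 54·101
1 = 54·880 − 61·779
So 779·(-61) ≡ 1 (mod 880), hence d ≡ -61 ≡ 819 (mod 880).

819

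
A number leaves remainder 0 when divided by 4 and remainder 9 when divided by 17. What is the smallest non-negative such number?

Write x = 0 + 4·k. Then 4·k ≡ 9 − 0 ≡ 9 (mod 17).
Need 4⁻¹ mod 17. Extended Euclid on (17, 4):
17 = 4*4 + 1
4 = 4*1 + 0
Back-substitute:
1 = 17 − 4·4
4⁻¹ ≡ 13 (mod 17), so k ≡ 13·9 ≡ 15 (mod 17).
x = 0 + 4·15 = 60.

60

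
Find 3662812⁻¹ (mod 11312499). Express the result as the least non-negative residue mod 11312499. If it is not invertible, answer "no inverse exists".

418516

Extended Euclidean algorithm:
11312499 = 3*3662812 + 324063
3662812 = 11*324063 + 98119
324063 = 3*98119 + 29706
98119 = 3*29706 + 9001
29706 = 3*9001 + 2703
9001 = 3*2703 + 892
2703 = 3*892 + 27
892 = 33*27 + 1
27 = 27*1 + 0
The gcd is 1. Working backward:
1 = 892 − 33·27
1 = −33·2703 + 100·892
1 = 100·9001 − 333·2703
1 = −333·29706 + 1099·9001
1 = 1099·98119 − 3630·29706
1 = −3630·324063 + 11989·98119
1 = 11989·3662812 − 135509·324063
1 = −135509·11312499 + 418516·3662812
So 3662812·418516 ≡ 1 (mod 11312499).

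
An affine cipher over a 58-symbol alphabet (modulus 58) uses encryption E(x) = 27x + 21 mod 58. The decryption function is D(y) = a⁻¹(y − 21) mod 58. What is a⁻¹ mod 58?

Extended Euclidean algorithm:
58 = 2*27 + 4
27 = 6*4 + 3
4 = 1*3 + 1
3 = 3*1 + 0
The gcd is 1. Working backward:
1 = 4 − 3
1 = −27 + 7·4
1 = 7·58 − 15·27
Hence 27⁻¹ ≡ -15 ≡ 43 (mod 58).

43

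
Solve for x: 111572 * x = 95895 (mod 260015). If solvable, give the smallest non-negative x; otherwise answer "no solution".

209200

First find gcd(111572, 260015):
260015 = 2×111572 + 36871
111572 = 3×36871 + 959
36871 = 38×959 + 429
959 = 2×429 + 101
429 = 4×101 + 25
101 = 4×25 + 1
25 = 25×1 + 0
gcd = 1, so a unique solution mod 260015 exists.
Back-substitute for the Bézout coefficients:
1 = 101 − 4·25
1 = −4·429 + 17·101
1 = 17·959 − 38·429
1 = −38·36871 + 1461·959
1 = 1461·111572 − 4421·36871
1 = −4421·260015 + 10303·111572
So 111572·(10303) ≡ 1 (mod 260015), giving 111572⁻¹ ≡ 10303.
x ≡ 111572⁻¹·95895 ≡ 10303·95895 ≡ 209200 (mod 260015).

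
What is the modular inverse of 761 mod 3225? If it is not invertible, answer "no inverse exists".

gcd(3225, 761) by repeated division:
3225 = 4×761 + 181
761 = 4×181 + 37
181 = 4×37 + 33
37 = 1×33 + 4
33 = 8×4 + 1
4 = 4×1 + 0
gcd = 1, so the inverse exists. Back-substitute:
1 = 33 − 8·4
1 = −8·37 + 9·33
1 = 9·181 − 44·37
1 = −44·761 + 185·181
1 = 185·3225 − 784·761
So 761·(-784) ≡ 1 (mod 3225), and -784 ≡ 2441 (mod 3225).

2441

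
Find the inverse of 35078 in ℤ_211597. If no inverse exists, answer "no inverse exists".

64285

gcd(211597, 35078) by repeated division:
211597 = 6·35078 + 1129
35078 = 31·1129 + 79
1129 = 14·79 + 23
79 = 3·23 + 10
23 = 2·10 + 3
10 = 3·3 + 1
3 = 3·1 + 0
gcd = 1, so the inverse exists. Back-substitute:
1 = 10 − 3·3
1 = −3·23 + 7·10
1 = 7·79 − 24·23
1 = −24·1129 + 343·79
1 = 343·35078 − 10657·1129
1 = −10657·211597 + 64285·35078
So 35078·64285 ≡ 1 (mod 211597).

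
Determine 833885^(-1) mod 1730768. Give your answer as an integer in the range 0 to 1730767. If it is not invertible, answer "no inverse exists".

no inverse exists

Euclidean algorithm on 1730768, 833885:
1730768 = 2*833885 + 62998
833885 = 13*62998 + 14911
62998 = 4*14911 + 3354
14911 = 4*3354 + 1495
3354 = 2*1495 + 364
1495 = 4*364 + 39
364 = 9*39 + 13
39 = 3*13 + 0
gcd(833885, 1730768) = 13 ≠ 1, so 833885 has no multiplicative inverse modulo 1730768.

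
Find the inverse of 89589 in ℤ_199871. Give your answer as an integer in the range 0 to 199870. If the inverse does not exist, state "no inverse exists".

151142

Run Euclid on (199871, 89589):
199871 = 2×89589 + 20693
89589 = 4×20693 + 6817
20693 = 3×6817 + 242
6817 = 28×242 + 41
242 = 5×41 + 37
41 = 1×37 + 4
37 = 9×4 + 1
4 = 4×1 + 0
The gcd is 1. Working backward:
1 = 37 − 9·4
1 = −9·41 + 10·37
1 = 10·242 − 59·41
1 = −59·6817 + 1662·242
1 = 1662·20693 − 5045·6817
1 = −5045·89589 + 21842·20693
1 = 21842·199871 − 48729·89589
Thus 89589·(-48729) ≡ 1 (mod 199871); reducing, -48729 mod 199871 = 151142.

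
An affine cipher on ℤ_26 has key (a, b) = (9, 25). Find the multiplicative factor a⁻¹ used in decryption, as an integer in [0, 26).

Extended Euclidean algorithm:
26 = 2×9 + 8
9 = 1×8 + 1
8 = 8×1 + 0
The gcd is 1. Working backward:
1 = 9 − 8
1 = −26 + 3·9
So 9·3 ≡ 1 (mod 26).

3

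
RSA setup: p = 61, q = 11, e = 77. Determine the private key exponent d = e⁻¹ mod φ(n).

413

φ(n) = (p−1)(q−1) = 60·10 = 600.
Need d with 77·d ≡ 1 (mod 600). Apply the extended Euclidean algorithm:
600 = 7·77 + 61
77 = 1·61 + 16
61 = 3·16 + 13
16 = 1·13 + 3
13 = 4·3 + 1
3 = 3·1 + 0
Back-substitute:
1 = 13 − 4·3
1 = −4·16 + 5·13
1 = 5·61 − 19·16
1 = −19·77 + 24·61
1 = 24·600 − 187·77
So 77·(-187) ≡ 1 (mod 600), hence d ≡ -187 ≡ 413 (mod 600).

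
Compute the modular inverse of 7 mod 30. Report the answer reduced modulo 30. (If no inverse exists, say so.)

13

Apply the Euclidean algorithm to 30 and 7:
30 = 4×7 + 2
7 = 3×2 + 1
2 = 2×1 + 0
gcd = 1, so the inverse exists. Back-substitute:
1 = 7 − 3·2
1 = −3·30 + 13·7
So 7·13 ≡ 1 (mod 30).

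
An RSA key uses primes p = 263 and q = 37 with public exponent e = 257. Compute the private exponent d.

9065

φ(n) = (p−1)(q−1) = 262·36 = 9432.
Need d with 257·d ≡ 1 (mod 9432). Apply the extended Euclidean algorithm:
9432 = 36*257 + 180
257 = 1*180 + 77
180 = 2*77 + 26
77 = 2*26 + 25
26 = 1*25 + 1
25 = 25*1 + 0
Back-substitute:
1 = 26 − 25
1 = −77 + 3·26
1 = 3·180 − 7·77
1 = −7·257 + 10·180
1 = 10·9432 − 367·257
So 257·(-367) ≡ 1 (mod 9432), hence d ≡ -367 ≡ 9065 (mod 9432).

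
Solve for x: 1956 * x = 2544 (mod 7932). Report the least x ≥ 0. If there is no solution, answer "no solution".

First find gcd(1956, 7932):
7932 = 4·1956 + 108
1956 = 18·108 + 12
108 = 9·12 + 0
gcd = 12 and 12 | 2544, so solutions exist. Divide through by 12: 163x ≡ 212 (mod 661).
Now find 163⁻¹ mod 661:
661 = 4*163 + 9
163 = 18*9 + 1
9 = 9*1 + 0
Back-substitute:
1 = 163 − 18·9
1 = −18·661 + 73·163
So 163⁻¹ ≡ 73 (mod 661).
Then x ≡ 73·212 ≡ 273 (mod 661); the smallest non-negative solution is x = 273.

273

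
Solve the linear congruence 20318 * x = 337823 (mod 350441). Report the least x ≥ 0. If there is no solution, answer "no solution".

69922

First find gcd(20318, 350441):
350441 = 17*20318 + 5035
20318 = 4*5035 + 178
5035 = 28*178 + 51
178 = 3*51 + 25
51 = 2*25 + 1
25 = 25*1 + 0
gcd = 1, so a unique solution mod 350441 exists.
Back-substitute for the Bézout coefficients:
1 = 51 − 2·25
1 = −2·178 + 7·51
1 = 7·5035 − 198·178
1 = −198·20318 + 799·5035
1 = 799·350441 − 13781·20318
So 20318·(-13781) ≡ 1 (mod 350441), giving 20318⁻¹ ≡ 336660.
x ≡ 20318⁻¹·337823 ≡ 336660·337823 ≡ 69922 (mod 350441).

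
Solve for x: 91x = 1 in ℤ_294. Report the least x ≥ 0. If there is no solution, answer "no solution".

gcd(91, 294):
294 = 3*91 + 21
91 = 4*21 + 7
21 = 3*7 + 0
gcd = 7, but 7 ∤ 1, so the congruence has no solution.

no solution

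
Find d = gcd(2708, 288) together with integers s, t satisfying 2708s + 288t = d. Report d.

4

Euclidean algorithm:
2708 = 9×288 + 116
288 = 2×116 + 56
116 = 2×56 + 4
56 = 14×4 + 0
gcd(2708, 288) = 4.
Back-substituting:
4 = 116 − 2·56
4 = −2·288 + 5·116
4 = 5·2708 − 47·288
So 4 = (5)·2708 + (-47)·288.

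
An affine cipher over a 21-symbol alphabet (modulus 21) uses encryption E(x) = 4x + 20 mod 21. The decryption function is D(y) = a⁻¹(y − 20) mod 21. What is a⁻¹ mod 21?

Extended Euclidean algorithm:
21 = 5×4 + 1
4 = 4×1 + 0
The gcd is 1. Working backward:
1 = 21 − 5·4
So 4·(-5) ≡ 1 (mod 21), and -5 ≡ 16 (mod 21).

16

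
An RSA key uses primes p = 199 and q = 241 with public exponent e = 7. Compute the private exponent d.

33943

φ(n) = (p−1)(q−1) = 198·240 = 47520.
Need d with 7·d ≡ 1 (mod 47520). Apply the extended Euclidean algorithm:
47520 = 6788×7 + 4
7 = 1×4 + 3
4 = 1×3 + 1
3 = 3×1 + 0
Back-substitute:
1 = 4 − 3
1 = −7 + 2·4
1 = 2·47520 − 13577·7
So 7·(-13577) ≡ 1 (mod 47520), hence d ≡ -13577 ≡ 33943 (mod 47520).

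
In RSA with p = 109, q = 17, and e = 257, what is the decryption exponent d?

φ(n) = (p−1)(q−1) = 108·16 = 1728.
Need d with 257·d ≡ 1 (mod 1728). Apply the extended Euclidean algorithm:
1728 = 6*257 + 186
257 = 1*186 + 71
186 = 2*71 + 44
71 = 1*44 + 27
44 = 1*27 + 17
27 = 1*17 + 10
17 = 1*10 + 7
10 = 1*7 + 3
7 = 2*3 + 1
3 = 3*1 + 0
Back-substitute:
1 = 7 − 2·3
1 = −2·10 + 3·7
1 = 3·17 − 5·10
1 = −5·27 + 8·17
1 = 8·44 − 13·27
1 = −13·71 + 21·44
1 = 21·186 − 55·71
1 = −55·257 + 76·186
1 = 76·1728 − 511·257
So 257·(-511) ≡ 1 (mod 1728), hence d ≡ -511 ≡ 1217 (mod 1728).

1217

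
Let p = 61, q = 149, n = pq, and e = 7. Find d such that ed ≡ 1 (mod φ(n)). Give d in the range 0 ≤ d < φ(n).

6343

φ(n) = (p−1)(q−1) = 60·148 = 8880.
Need d with 7·d ≡ 1 (mod 8880). Apply the extended Euclidean algorithm:
8880 = 1268·7 + 4
7 = 1·4 + 3
4 = 1·3 + 1
3 = 3·1 + 0
Back-substitute:
1 = 4 − 3
1 = −7 + 2·4
1 = 2·8880 − 2537·7
So 7·(-2537) ≡ 1 (mod 8880), hence d ≡ -2537 ≡ 6343 (mod 8880).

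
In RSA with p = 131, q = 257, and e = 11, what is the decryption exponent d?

φ(n) = (p−1)(q−1) = 130·256 = 33280.
Need d with 11·d ≡ 1 (mod 33280). Apply the extended Euclidean algorithm:
33280 = 3025*11 + 5
11 = 2*5 + 1
5 = 5*1 + 0
Back-substitute:
1 = 11 − 2·5
1 = −2·33280 + 6051·11
So 11·6051 ≡ 1 (mod 33280), hence d = 6051.

6051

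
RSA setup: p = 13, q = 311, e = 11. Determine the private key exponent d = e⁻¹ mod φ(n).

φ(n) = (p−1)(q−1) = 12·310 = 3720.
Need d with 11·d ≡ 1 (mod 3720). Apply the extended Euclidean algorithm:
3720 = 338×11 + 2
11 = 5×2 + 1
2 = 2×1 + 0
Back-substitute:
1 = 11 − 5·2
1 = −5·3720 + 1691·11
So 11·1691 ≡ 1 (mod 3720), hence d = 1691.

1691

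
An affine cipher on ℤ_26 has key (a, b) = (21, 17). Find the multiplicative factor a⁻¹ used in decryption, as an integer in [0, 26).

Apply the Euclidean algorithm to 26 and 21:
26 = 1×21 + 5
21 = 4×5 + 1
5 = 5×1 + 0
gcd = 1, so the inverse exists. Back-substitute:
1 = 21 − 4·5
1 = −4·26 + 5·21
So 21·5 ≡ 1 (mod 26).

5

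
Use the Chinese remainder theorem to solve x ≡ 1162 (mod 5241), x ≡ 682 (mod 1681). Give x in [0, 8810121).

Write x = 1162 + 5241·k. Then 5241·k ≡ 682 − 1162 ≡ 1201 (mod 1681).
Need 5241⁻¹ mod 1681. Extended Euclid on (1681, 198):
1681 = 8·198 + 97
198 = 2·97 + 4
97 = 24·4 + 1
4 = 4·1 + 0
Back-substitute:
1 = 97 − 24·4
1 = −24·198 + 49·97
1 = 49·1681 − 416·198
5241⁻¹ ≡ 1265 (mod 1681), so k ≡ 1265·1201 ≡ 1322 (mod 1681).
x = 1162 + 5241·1322 = 6929764.

6929764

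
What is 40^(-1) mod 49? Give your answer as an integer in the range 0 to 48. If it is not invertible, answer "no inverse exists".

Apply the Euclidean algorithm to 49 and 40:
49 = 1×40 + 9
40 = 4×9 + 4
9 = 2×4 + 1
4 = 4×1 + 0
The gcd is 1. Working backward:
1 = 9 − 2·4
1 = −2·40 + 9·9
1 = 9·49 − 11·40
Thus 40·(-11) ≡ 1 (mod 49); reducing, -11 mod 49 = 38.

38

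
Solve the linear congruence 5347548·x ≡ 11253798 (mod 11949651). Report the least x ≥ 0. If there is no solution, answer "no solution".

1156709

First find gcd(5347548, 11949651):
11949651 = 2*5347548 + 1254555
5347548 = 4*1254555 + 329328
1254555 = 3*329328 + 266571
329328 = 1*266571 + 62757
266571 = 4*62757 + 15543
62757 = 4*15543 + 585
15543 = 26*585 + 333
585 = 1*333 + 252
333 = 1*252 + 81
252 = 3*81 + 9
81 = 9*9 + 0
gcd = 9 and 9 | 11253798, so solutions exist. Divide through by 9: 594172x ≡ 1250422 (mod 1327739).
Now find 594172⁻¹ mod 1327739:
1327739 = 2*594172 + 139395
594172 = 4*139395 + 36592
139395 = 3*36592 + 29619
36592 = 1*29619 + 6973
29619 = 4*6973 + 1727
6973 = 4*1727 + 65
1727 = 26*65 + 37
65 = 1*37 + 28
37 = 1*28 + 9
28 = 3*9 + 1
9 = 9*1 + 0
Back-substitute:
1 = 28 − 3·9
1 = −3·37 + 4·28
1 = 4·65 − 7·37
1 = −7·1727 + 186·65
1 = 186·6973 − 751·1727
1 = −751·29619 + 3190·6973
1 = 3190·36592 − 3941·29619
1 = −3941·139395 + 15013·36592
1 = 15013·594172 − 63993·139395
1 = −63993·1327739 + 142999·594172
So 594172⁻¹ ≡ 142999 (mod 1327739).
Then x ≡ 142999·1250422 ≡ 1156709 (mod 1327739); the smallest non-negative solution is x = 1156709.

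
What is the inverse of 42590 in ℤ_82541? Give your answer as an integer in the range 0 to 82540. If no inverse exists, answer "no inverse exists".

78256

Run Euclid on (82541, 42590):
82541 = 1*42590 + 39951
42590 = 1*39951 + 2639
39951 = 15*2639 + 366
2639 = 7*366 + 77
366 = 4*77 + 58
77 = 1*58 + 19
58 = 3*19 + 1
19 = 19*1 + 0
Since gcd(42590, 82541) = 1, back-substitute to write 1 as a combination:
1 = 58 − 3·19
1 = −3·77 + 4·58
1 = 4·366 − 19·77
1 = −19·2639 + 137·366
1 = 137·39951 − 2074·2639
1 = −2074·42590 + 2211·39951
1 = 2211·82541 − 4285·42590
So 42590·(-4285) ≡ 1 (mod 82541), and -4285 ≡ 78256 (mod 82541).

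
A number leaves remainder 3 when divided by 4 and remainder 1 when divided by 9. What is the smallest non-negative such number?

Write x = 3 + 4·k. Then 4·k ≡ 1 − 3 ≡ 7 (mod 9).
Need 4⁻¹ mod 9. Extended Euclid on (9, 4):
9 = 2*4 + 1
4 = 4*1 + 0
Back-substitute:
1 = 9 − 2·4
4⁻¹ ≡ 7 (mod 9), so k ≡ 7·7 ≡ 4 (mod 9).
x = 3 + 4·4 = 19.

19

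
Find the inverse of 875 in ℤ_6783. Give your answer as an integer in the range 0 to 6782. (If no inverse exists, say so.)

Compute gcd(875, 6783):
6783 = 7*875 + 658
875 = 1*658 + 217
658 = 3*217 + 7
217 = 31*7 + 0
Since gcd = 7 > 1, 875 is not a unit mod 6783.

no inverse exists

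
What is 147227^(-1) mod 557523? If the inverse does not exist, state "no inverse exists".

gcd(557523, 147227) by repeated division:
557523 = 3*147227 + 115842
147227 = 1*115842 + 31385
115842 = 3*31385 + 21687
31385 = 1*21687 + 9698
21687 = 2*9698 + 2291
9698 = 4*2291 + 534
2291 = 4*534 + 155
534 = 3*155 + 69
155 = 2*69 + 17
69 = 4*17 + 1
17 = 17*1 + 0
gcd = 1, so the inverse exists. Back-substitute:
1 = 69 − 4·17
1 = −4·155 + 9·69
1 = 9·534 − 31·155
1 = −31·2291 + 133·534
1 = 133·9698 − 563·2291
1 = −563·21687 + 1259·9698
1 = 1259·31385 − 1822·21687
1 = −1822·115842 + 6725·31385
1 = 6725·147227 − 8547·115842
1 = −8547·557523 + 32366·147227
So 147227·32366 ≡ 1 (mod 557523).

32366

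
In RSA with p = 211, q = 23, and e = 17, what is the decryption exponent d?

3533

φ(n) = (p−1)(q−1) = 210·22 = 4620.
Need d with 17·d ≡ 1 (mod 4620). Apply the extended Euclidean algorithm:
4620 = 271*17 + 13
17 = 1*13 + 4
13 = 3*4 + 1
4 = 4*1 + 0
Back-substitute:
1 = 13 − 3·4
1 = −3·17 + 4·13
1 = 4·4620 − 1087·17
So 17·(-1087) ≡ 1 (mod 4620), hence d ≡ -1087 ≡ 3533 (mod 4620).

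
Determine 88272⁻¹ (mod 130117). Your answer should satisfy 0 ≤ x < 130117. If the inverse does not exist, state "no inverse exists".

Run Euclid on (130117, 88272):
130117 = 1*88272 + 41845
88272 = 2*41845 + 4582
41845 = 9*4582 + 607
4582 = 7*607 + 333
607 = 1*333 + 274
333 = 1*274 + 59
274 = 4*59 + 38
59 = 1*38 + 21
38 = 1*21 + 17
21 = 1*17 + 4
17 = 4*4 + 1
4 = 4*1 + 0
Since gcd(88272, 130117) = 1, back-substitute to write 1 as a combination:
1 = 17 − 4·4
1 = −4·21 + 5·17
1 = 5·38 − 9·21
1 = −9·59 + 14·38
1 = 14·274 − 65·59
1 = −65·333 + 79·274
1 = 79·607 − 144·333
1 = −144·4582 + 1087·607
1 = 1087·41845 − 9927·4582
1 = −9927·88272 + 20941·41845
1 = 20941·130117 − 30868·88272
Hence 88272⁻¹ ≡ -30868 ≡ 99249 (mod 130117).

99249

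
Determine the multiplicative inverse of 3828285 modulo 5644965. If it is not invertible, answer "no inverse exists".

no inverse exists

Euclidean algorithm on 5644965, 3828285:
5644965 = 1×3828285 + 1816680
3828285 = 2×1816680 + 194925
1816680 = 9×194925 + 62355
194925 = 3×62355 + 7860
62355 = 7×7860 + 7335
7860 = 1×7335 + 525
7335 = 13×525 + 510
525 = 1×510 + 15
510 = 34×15 + 0
The gcd is 15, not 1, hence no inverse exists.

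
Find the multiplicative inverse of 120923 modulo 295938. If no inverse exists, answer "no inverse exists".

Apply the Euclidean algorithm to 295938 and 120923:
295938 = 2·120923 + 54092
120923 = 2·54092 + 12739
54092 = 4·12739 + 3136
12739 = 4·3136 + 195
3136 = 16·195 + 16
195 = 12·16 + 3
16 = 5·3 + 1
3 = 3·1 + 0
The gcd is 1. Working backward:
1 = 16 − 5·3
1 = −5·195 + 61·16
1 = 61·3136 − 981·195
1 = −981·12739 + 3985·3136
1 = 3985·54092 − 16921·12739
1 = −16921·120923 + 37827·54092
1 = 37827·295938 − 92575·120923
Hence 120923⁻¹ ≡ -92575 ≡ 203363 (mod 295938).

203363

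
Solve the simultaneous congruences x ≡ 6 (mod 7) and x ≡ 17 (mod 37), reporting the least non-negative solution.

Write x = 6 + 7·k. Then 7·k ≡ 17 − 6 ≡ 11 (mod 37).
Need 7⁻¹ mod 37. Extended Euclid on (37, 7):
37 = 5×7 + 2
7 = 3×2 + 1
2 = 2×1 + 0
Back-substitute:
1 = 7 − 3·2
1 = −3·37 + 16·7
7⁻¹ ≡ 16 (mod 37), so k ≡ 16·11 ≡ 28 (mod 37).
x = 6 + 7·28 = 202.

202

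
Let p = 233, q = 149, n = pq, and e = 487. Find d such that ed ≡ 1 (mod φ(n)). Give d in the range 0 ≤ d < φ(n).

6839

φ(n) = (p−1)(q−1) = 232·148 = 34336.
Need d with 487·d ≡ 1 (mod 34336). Apply the extended Euclidean algorithm:
34336 = 70*487 + 246
487 = 1*246 + 241
246 = 1*241 + 5
241 = 48*5 + 1
5 = 5*1 + 0
Back-substitute:
1 = 241 − 48·5
1 = −48·246 + 49·241
1 = 49·487 − 97·246
1 = −97·34336 + 6839·487
So 487·6839 ≡ 1 (mod 34336), hence d = 6839.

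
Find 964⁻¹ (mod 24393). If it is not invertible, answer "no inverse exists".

10906

Extended Euclidean algorithm:
24393 = 25*964 + 293
964 = 3*293 + 85
293 = 3*85 + 38
85 = 2*38 + 9
38 = 4*9 + 2
9 = 4*2 + 1
2 = 2*1 + 0
The gcd is 1. Working backward:
1 = 9 − 4·2
1 = −4·38 + 17·9
1 = 17·85 − 38·38
1 = −38·293 + 131·85
1 = 131·964 − 431·293
1 = −431·24393 + 10906·964
So 964·10906 ≡ 1 (mod 24393).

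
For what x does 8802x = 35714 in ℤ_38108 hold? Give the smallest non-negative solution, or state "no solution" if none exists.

5299

First find gcd(8802, 38108):
38108 = 4*8802 + 2900
8802 = 3*2900 + 102
2900 = 28*102 + 44
102 = 2*44 + 14
44 = 3*14 + 2
14 = 7*2 + 0
gcd = 2 and 2 | 35714, so solutions exist. Divide through by 2: 4401x ≡ 17857 (mod 19054).
Now find 4401⁻¹ mod 19054:
19054 = 4*4401 + 1450
4401 = 3*1450 + 51
1450 = 28*51 + 22
51 = 2*22 + 7
22 = 3*7 + 1
7 = 7*1 + 0
Back-substitute:
1 = 22 − 3·7
1 = −3·51 + 7·22
1 = 7·1450 − 199·51
1 = −199·4401 + 604·1450
1 = 604·19054 − 2615·4401
So 4401·(-2615) ≡ 1 (mod 19054), i.e. 4401⁻¹ ≡ 16439.
Then x ≡ 16439·17857 ≡ 5299 (mod 19054); the smallest non-negative solution is x = 5299.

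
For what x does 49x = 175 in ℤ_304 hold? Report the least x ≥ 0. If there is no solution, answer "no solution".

First find gcd(49, 304):
304 = 6×49 + 10
49 = 4×10 + 9
10 = 1×9 + 1
9 = 9×1 + 0
gcd = 1, so a unique solution mod 304 exists.
Back-substitute for the Bézout coefficients:
1 = 10 − 9
1 = −49 + 5·10
1 = 5·304 − 31·49
So 49·(-31) ≡ 1 (mod 304), giving 49⁻¹ ≡ 273.
x ≡ 49⁻¹·175 ≡ 273·175 ≡ 47 (mod 304).

47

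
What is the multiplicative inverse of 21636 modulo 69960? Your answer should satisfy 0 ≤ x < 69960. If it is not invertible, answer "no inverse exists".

no inverse exists

Compute gcd(21636, 69960):
69960 = 3*21636 + 5052
21636 = 4*5052 + 1428
5052 = 3*1428 + 768
1428 = 1*768 + 660
768 = 1*660 + 108
660 = 6*108 + 12
108 = 9*12 + 0
Since gcd = 12 > 1, 21636 is not a unit mod 69960.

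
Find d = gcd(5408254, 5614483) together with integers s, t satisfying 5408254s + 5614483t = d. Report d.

Repeated division:
5614483 = 1·5408254 + 206229
5408254 = 26·206229 + 46300
206229 = 4·46300 + 21029
46300 = 2·21029 + 4242
21029 = 4·4242 + 4061
4242 = 1·4061 + 181
4061 = 22·181 + 79
181 = 2·79 + 23
79 = 3·23 + 10
23 = 2·10 + 3
10 = 3·3 + 1
3 = 3·1 + 0
gcd(5408254, 5614483) = 1.
Express as a combination:
1 = 10 − 3·3
1 = −3·23 + 7·10
1 = 7·79 − 24·23
1 = −24·181 + 55·79
1 = 55·4061 − 1234·181
1 = −1234·4242 + 1289·4061
1 = 1289·21029 − 6390·4242
1 = −6390·46300 + 14069·21029
1 = 14069·206229 − 62666·46300
1 = −62666·5408254 + 1643385·206229
1 = 1643385·5614483 − 1706051·5408254
So 1 = (1643385)·5614483 + (-1706051)·5408254.

1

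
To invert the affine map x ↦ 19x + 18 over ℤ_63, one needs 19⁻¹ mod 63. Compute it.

10

Run Euclid on (63, 19):
63 = 3×19 + 6
19 = 3×6 + 1
6 = 6×1 + 0
Since gcd(19, 63) = 1, back-substitute to write 1 as a combination:
1 = 19 − 3·6
1 = −3·63 + 10·19
So 19·10 ≡ 1 (mod 63).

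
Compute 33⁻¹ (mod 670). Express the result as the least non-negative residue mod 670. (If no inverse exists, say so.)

467

Apply the Euclidean algorithm to 670 and 33:
670 = 20·33 + 10
33 = 3·10 + 3
10 = 3·3 + 1
3 = 3·1 + 0
Since gcd(33, 670) = 1, back-substitute to write 1 as a combination:
1 = 10 − 3·3
1 = −3·33 + 10·10
1 = 10·670 − 203·33
Hence 33⁻¹ ≡ -203 ≡ 467 (mod 670).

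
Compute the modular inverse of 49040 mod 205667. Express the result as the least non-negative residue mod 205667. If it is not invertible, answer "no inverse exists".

Run Euclid on (205667, 49040):
205667 = 4*49040 + 9507
49040 = 5*9507 + 1505
9507 = 6*1505 + 477
1505 = 3*477 + 74
477 = 6*74 + 33
74 = 2*33 + 8
33 = 4*8 + 1
8 = 8*1 + 0
Since gcd(49040, 205667) = 1, back-substitute to write 1 as a combination:
1 = 33 − 4·8
1 = −4·74 + 9·33
1 = 9·477 − 58·74
1 = −58·1505 + 183·477
1 = 183·9507 − 1156·1505
1 = −1156·49040 + 5963·9507
1 = 5963·205667 − 25008·49040
So 49040·(-25008) ≡ 1 (mod 205667), and -25008 ≡ 180659 (mod 205667).

180659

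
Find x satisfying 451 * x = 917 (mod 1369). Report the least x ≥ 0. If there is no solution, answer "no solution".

First find gcd(451, 1369):
1369 = 3*451 + 16
451 = 28*16 + 3
16 = 5*3 + 1
3 = 3*1 + 0
gcd = 1, so a unique solution mod 1369 exists.
Back-substitute for the Bézout coefficients:
1 = 16 − 5·3
1 = −5·451 + 141·16
1 = 141·1369 − 428·451
So 451·(-428) ≡ 1 (mod 1369), giving 451⁻¹ ≡ 941.
x ≡ 451⁻¹·917 ≡ 941·917 ≡ 427 (mod 1369).

427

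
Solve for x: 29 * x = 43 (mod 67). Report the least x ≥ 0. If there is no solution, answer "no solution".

First find gcd(29, 67):
67 = 2×29 + 9
29 = 3×9 + 2
9 = 4×2 + 1
2 = 2×1 + 0
gcd = 1, so a unique solution mod 67 exists.
Back-substitute for the Bézout coefficients:
1 = 9 − 4·2
1 = −4·29 + 13·9
1 = 13·67 − 30·29
So 29·(-30) ≡ 1 (mod 67), giving 29⁻¹ ≡ 37.
x ≡ 29⁻¹·43 ≡ 37·43 ≡ 50 (mod 67).

50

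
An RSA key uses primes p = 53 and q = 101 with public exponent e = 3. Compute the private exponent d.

φ(n) = (p−1)(q−1) = 52·100 = 5200.
Need d with 3·d ≡ 1 (mod 5200). Apply the extended Euclidean algorithm:
5200 = 1733*3 + 1
3 = 3*1 + 0
Back-substitute:
1 = 5200 − 1733·3
So 3·(-1733) ≡ 1 (mod 5200), hence d ≡ -1733 ≡ 3467 (mod 5200).

3467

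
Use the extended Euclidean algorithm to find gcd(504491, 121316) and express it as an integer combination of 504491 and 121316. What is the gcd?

13

Euclidean algorithm:
504491 = 4·121316 + 19227
121316 = 6·19227 + 5954
19227 = 3·5954 + 1365
5954 = 4·1365 + 494
1365 = 2·494 + 377
494 = 1·377 + 117
377 = 3·117 + 26
117 = 4·26 + 13
26 = 2·13 + 0
gcd(504491, 121316) = 13.
Working backward:
13 = 117 − 4·26
13 = −4·377 + 13·117
13 = 13·494 − 17·377
13 = −17·1365 + 47·494
13 = 47·5954 − 205·1365
13 = −205·19227 + 662·5954
13 = 662·121316 − 4177·19227
13 = −4177·504491 + 17370·121316
So 13 = (-4177)·504491 + (17370)·121316.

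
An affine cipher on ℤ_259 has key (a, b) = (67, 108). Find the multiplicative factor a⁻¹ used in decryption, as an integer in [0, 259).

Run Euclid on (259, 67):
259 = 3×67 + 58
67 = 1×58 + 9
58 = 6×9 + 4
9 = 2×4 + 1
4 = 4×1 + 0
The gcd is 1. Working backward:
1 = 9 − 2·4
1 = −2·58 + 13·9
1 = 13·67 − 15·58
1 = −15·259 + 58·67
So 67·58 ≡ 1 (mod 259).

58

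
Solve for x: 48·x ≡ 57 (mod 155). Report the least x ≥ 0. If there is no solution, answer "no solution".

69

First find gcd(48, 155):
155 = 3*48 + 11
48 = 4*11 + 4
11 = 2*4 + 3
4 = 1*3 + 1
3 = 3*1 + 0
gcd = 1, so a unique solution mod 155 exists.
Back-substitute for the Bézout coefficients:
1 = 4 − 3
1 = −11 + 3·4
1 = 3·48 − 13·11
1 = −13·155 + 42·48
So 48·(42) ≡ 1 (mod 155), giving 48⁻¹ ≡ 42.
x ≡ 48⁻¹·57 ≡ 42·57 ≡ 69 (mod 155).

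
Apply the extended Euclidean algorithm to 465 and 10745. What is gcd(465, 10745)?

Repeated division:
10745 = 23*465 + 50
465 = 9*50 + 15
50 = 3*15 + 5
15 = 3*5 + 0
gcd(465, 10745) = 5.
Express as a combination:
5 = 50 − 3·15
5 = −3·465 + 28·50
5 = 28·10745 − 647·465
So 5 = (28)·10745 + (-647)·465.

5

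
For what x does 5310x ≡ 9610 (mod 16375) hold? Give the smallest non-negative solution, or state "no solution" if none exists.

First find gcd(5310, 16375):
16375 = 3*5310 + 445
5310 = 11*445 + 415
445 = 1*415 + 30
415 = 13*30 + 25
30 = 1*25 + 5
25 = 5*5 + 0
gcd = 5 and 5 | 9610, so solutions exist. Divide through by 5: 1062x ≡ 1922 (mod 3275).
Now find 1062⁻¹ mod 3275:
3275 = 3×1062 + 89
1062 = 11×89 + 83
89 = 1×83 + 6
83 = 13×6 + 5
6 = 1×5 + 1
5 = 5×1 + 0
Back-substitute:
1 = 6 − 5
1 = −83 + 14·6
1 = 14·89 − 15·83
1 = −15·1062 + 179·89
1 = 179·3275 − 552·1062
So 1062·(-552) ≡ 1 (mod 3275), i.e. 1062⁻¹ ≡ 2723.
Then x ≡ 2723·1922 ≡ 156 (mod 3275); the smallest non-negative solution is x = 156.

156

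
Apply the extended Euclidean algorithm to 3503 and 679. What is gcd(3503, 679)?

1

Euclidean algorithm:
3503 = 5*679 + 108
679 = 6*108 + 31
108 = 3*31 + 15
31 = 2*15 + 1
15 = 15*1 + 0
gcd(3503, 679) = 1.
Express as a combination:
1 = 31 − 2·15
1 = −2·108 + 7·31
1 = 7·679 − 44·108
1 = −44·3503 + 227·679
So 1 = (-44)·3503 + (227)·679.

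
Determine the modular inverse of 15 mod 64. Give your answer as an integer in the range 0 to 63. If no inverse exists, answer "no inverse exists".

Apply the Euclidean algorithm to 64 and 15:
64 = 4*15 + 4
15 = 3*4 + 3
4 = 1*3 + 1
3 = 3*1 + 0
gcd = 1, so the inverse exists. Back-substitute:
1 = 4 − 3
1 = −15 + 4·4
1 = 4·64 − 17·15
Thus 15·(-17) ≡ 1 (mod 64); reducing, -17 mod 64 = 47.

47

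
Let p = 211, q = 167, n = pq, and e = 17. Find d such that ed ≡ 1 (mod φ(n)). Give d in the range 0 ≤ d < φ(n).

φ(n) = (p−1)(q−1) = 210·166 = 34860.
Need d with 17·d ≡ 1 (mod 34860). Apply the extended Euclidean algorithm:
34860 = 2050×17 + 10
17 = 1×10 + 7
10 = 1×7 + 3
7 = 2×3 + 1
3 = 3×1 + 0
Back-substitute:
1 = 7 − 2·3
1 = −2·10 + 3·7
1 = 3·17 − 5·10
1 = −5·34860 + 10253·17
So 17·10253 ≡ 1 (mod 34860), hence d = 10253.

10253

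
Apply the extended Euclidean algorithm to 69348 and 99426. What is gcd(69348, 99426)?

6

Repeated division:
99426 = 1×69348 + 30078
69348 = 2×30078 + 9192
30078 = 3×9192 + 2502
9192 = 3×2502 + 1686
2502 = 1×1686 + 816
1686 = 2×816 + 54
816 = 15×54 + 6
54 = 9×6 + 0
gcd(69348, 99426) = 6.
Back-substituting:
6 = 816 − 15·54
6 = −15·1686 + 31·816
6 = 31·2502 − 46·1686
6 = −46·9192 + 169·2502
6 = 169·30078 − 553·9192
6 = −553·69348 + 1275·30078
6 = 1275·99426 − 1828·69348
So 6 = (1275)·99426 + (-1828)·69348.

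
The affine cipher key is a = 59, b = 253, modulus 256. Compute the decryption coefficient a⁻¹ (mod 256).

Extended Euclidean algorithm:
256 = 4·59 + 20
59 = 2·20 + 19
20 = 1·19 + 1
19 = 19·1 + 0
gcd = 1, so the inverse exists. Back-substitute:
1 = 20 − 19
1 = −59 + 3·20
1 = 3·256 − 13·59
So 59·(-13) ≡ 1 (mod 256), and -13 ≡ 243 (mod 256).

243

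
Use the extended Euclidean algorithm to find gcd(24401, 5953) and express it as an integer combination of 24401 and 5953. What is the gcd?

1

Euclidean algorithm:
24401 = 4×5953 + 589
5953 = 10×589 + 63
589 = 9×63 + 22
63 = 2×22 + 19
22 = 1×19 + 3
19 = 6×3 + 1
3 = 3×1 + 0
gcd(24401, 5953) = 1.
Express as a combination:
1 = 19 − 6·3
1 = −6·22 + 7·19
1 = 7·63 − 20·22
1 = −20·589 + 187·63
1 = 187·5953 − 1890·589
1 = −1890·24401 + 7747·5953
So 1 = (-1890)·24401 + (7747)·5953.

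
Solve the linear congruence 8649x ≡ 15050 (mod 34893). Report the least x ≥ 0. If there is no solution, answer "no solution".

no solution

gcd(8649, 34893):
34893 = 4*8649 + 297
8649 = 29*297 + 36
297 = 8*36 + 9
36 = 4*9 + 0
gcd = 9, but 9 ∤ 15050, so the congruence has no solution.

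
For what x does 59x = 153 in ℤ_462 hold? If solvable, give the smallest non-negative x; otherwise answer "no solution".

First find gcd(59, 462):
462 = 7*59 + 49
59 = 1*49 + 10
49 = 4*10 + 9
10 = 1*9 + 1
9 = 9*1 + 0
gcd = 1, so a unique solution mod 462 exists.
Back-substitute for the Bézout coefficients:
1 = 10 − 9
1 = −49 + 5·10
1 = 5·59 − 6·49
1 = −6·462 + 47·59
So 59·(47) ≡ 1 (mod 462), giving 59⁻¹ ≡ 47.
x ≡ 59⁻¹·153 ≡ 47·153 ≡ 261 (mod 462).

261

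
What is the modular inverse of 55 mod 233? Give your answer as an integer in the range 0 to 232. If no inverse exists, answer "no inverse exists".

Extended Euclidean algorithm:
233 = 4*55 + 13
55 = 4*13 + 3
13 = 4*3 + 1
3 = 3*1 + 0
Since gcd(55, 233) = 1, back-substitute to write 1 as a combination:
1 = 13 − 4·3
1 = −4·55 + 17·13
1 = 17·233 − 72·55
Thus 55·(-72) ≡ 1 (mod 233); reducing, -72 mod 233 = 161.

161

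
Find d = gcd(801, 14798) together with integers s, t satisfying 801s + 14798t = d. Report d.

1

Repeated division:
14798 = 18·801 + 380
801 = 2·380 + 41
380 = 9·41 + 11
41 = 3·11 + 8
11 = 1·8 + 3
8 = 2·3 + 2
3 = 1·2 + 1
2 = 2·1 + 0
gcd(801, 14798) = 1.
Working backward:
1 = 3 − 2
1 = −8 + 3·3
1 = 3·11 − 4·8
1 = −4·41 + 15·11
1 = 15·380 − 139·41
1 = −139·801 + 293·380
1 = 293·14798 − 5413·801
So 1 = (293)·14798 + (-5413)·801.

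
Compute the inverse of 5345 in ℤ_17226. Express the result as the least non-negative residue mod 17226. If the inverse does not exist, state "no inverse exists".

Extended Euclidean algorithm:
17226 = 3·5345 + 1191
5345 = 4·1191 + 581
1191 = 2·581 + 29
581 = 20·29 + 1
29 = 29·1 + 0
The gcd is 1. Working backward:
1 = 581 − 20·29
1 = −20·1191 + 41·581
1 = 41·5345 − 184·1191
1 = −184·17226 + 593·5345
So 5345·593 ≡ 1 (mod 17226).

593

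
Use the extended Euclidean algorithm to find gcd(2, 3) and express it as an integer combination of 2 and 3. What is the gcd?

1

Repeated division:
3 = 1×2 + 1
2 = 2×1 + 0
gcd(2, 3) = 1.
Back-substituting:
1 = 3 − 2
So 1 = (1)·3 + (-1)·2.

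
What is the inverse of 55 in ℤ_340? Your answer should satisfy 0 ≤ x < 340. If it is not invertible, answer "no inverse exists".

Compute gcd(55, 340):
340 = 6·55 + 10
55 = 5·10 + 5
10 = 2·5 + 0
Since gcd = 5 > 1, 55 is not a unit mod 340.

no inverse exists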